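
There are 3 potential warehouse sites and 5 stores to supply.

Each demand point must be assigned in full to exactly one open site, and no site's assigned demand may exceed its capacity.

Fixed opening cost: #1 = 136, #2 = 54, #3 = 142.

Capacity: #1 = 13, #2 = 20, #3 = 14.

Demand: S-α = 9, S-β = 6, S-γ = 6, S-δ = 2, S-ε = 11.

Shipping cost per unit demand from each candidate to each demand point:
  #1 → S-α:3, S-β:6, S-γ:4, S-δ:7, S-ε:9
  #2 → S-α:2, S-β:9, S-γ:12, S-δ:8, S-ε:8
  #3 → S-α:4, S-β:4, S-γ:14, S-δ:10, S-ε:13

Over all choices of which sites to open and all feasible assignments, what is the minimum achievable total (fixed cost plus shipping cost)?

430

Open {#2, #3}; cheapest assignment that respects the capacities:
  #2 (cap 20, load 20): S-α, S-ε — cost 9×2 + 11×8 = 106
  #3 (cap 14, load 14): S-β, S-γ, S-δ — cost 6×4 + 6×14 + 2×10 = 128
  Shipping 234, fixed 196 → total 430.
  Any other capacity-feasible assignment to {#2, #3} ships for at least 234.
Compare {#1, #2, #3}: its best feasible assignment gives total 500.
Every other set of open sites that can feasibly serve all demand totals ≥ 500 even under its best assignment. Minimum: 430.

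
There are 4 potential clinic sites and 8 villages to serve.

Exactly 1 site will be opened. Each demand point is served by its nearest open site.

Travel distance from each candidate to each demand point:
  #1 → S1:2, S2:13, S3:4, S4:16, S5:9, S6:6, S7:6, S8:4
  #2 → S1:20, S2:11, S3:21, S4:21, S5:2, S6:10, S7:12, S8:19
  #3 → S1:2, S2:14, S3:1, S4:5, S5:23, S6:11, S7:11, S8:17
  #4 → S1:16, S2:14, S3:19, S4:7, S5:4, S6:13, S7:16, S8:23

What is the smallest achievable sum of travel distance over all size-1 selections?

Open {#1}.
  S1→#1 2, S2→#1 13, S3→#1 4, S4→#1 16, S5→#1 9, S6→#1 6, S7→#1 6, S8→#1 4  ⇒ total 60.
Compare {#3}: total 84.
Compare {#4}: total 112.
No size-1 selection does better; minimum is 60.

60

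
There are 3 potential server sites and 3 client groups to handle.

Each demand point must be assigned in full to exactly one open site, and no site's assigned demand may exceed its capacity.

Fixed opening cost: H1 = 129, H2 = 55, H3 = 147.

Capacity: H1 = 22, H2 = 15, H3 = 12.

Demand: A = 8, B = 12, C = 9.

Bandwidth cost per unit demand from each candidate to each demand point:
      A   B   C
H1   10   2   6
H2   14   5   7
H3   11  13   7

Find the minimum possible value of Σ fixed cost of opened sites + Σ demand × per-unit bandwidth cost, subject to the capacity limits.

Open {H1, H2}; cheapest assignment that respects the capacities:
  H1 (cap 22, load 20): A, B — cost 8×10 + 12×2 = 104
  H2 (cap 15, load 9): C — cost 9×7 = 63
  Shipping 167, fixed 184 → total 351.
  Any other capacity-feasible assignment to {H1, H2} ships for at least 167.
Compare {H1, H3}: its best feasible assignment gives total 442.
Compare {H1, H2, H3}: its best feasible assignment gives total 497.
Every other set of open sites that can feasibly serve all demand totals ≥ 442 even under its best assignment. Minimum: 351.

351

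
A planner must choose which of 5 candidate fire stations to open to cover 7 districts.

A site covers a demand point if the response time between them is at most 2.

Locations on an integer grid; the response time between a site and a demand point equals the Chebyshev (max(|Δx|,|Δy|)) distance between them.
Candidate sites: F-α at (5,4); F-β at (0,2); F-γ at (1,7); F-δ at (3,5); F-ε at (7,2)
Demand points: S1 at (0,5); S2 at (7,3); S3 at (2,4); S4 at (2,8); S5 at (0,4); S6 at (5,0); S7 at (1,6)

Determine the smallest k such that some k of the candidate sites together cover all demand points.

3

Coverage sets (demand points within 2 of each site):
  F-α: {S2}
  F-β: {S3, S5}
  F-γ: {S1, S4, S7}
  F-δ: {S3, S7}
  F-ε: {S2, S6}
No 2 sites suffice: every size-2 union leaves at least one demand point uncovered.
But {F-β, F-γ, F-ε} covers everything, so the minimum is 3.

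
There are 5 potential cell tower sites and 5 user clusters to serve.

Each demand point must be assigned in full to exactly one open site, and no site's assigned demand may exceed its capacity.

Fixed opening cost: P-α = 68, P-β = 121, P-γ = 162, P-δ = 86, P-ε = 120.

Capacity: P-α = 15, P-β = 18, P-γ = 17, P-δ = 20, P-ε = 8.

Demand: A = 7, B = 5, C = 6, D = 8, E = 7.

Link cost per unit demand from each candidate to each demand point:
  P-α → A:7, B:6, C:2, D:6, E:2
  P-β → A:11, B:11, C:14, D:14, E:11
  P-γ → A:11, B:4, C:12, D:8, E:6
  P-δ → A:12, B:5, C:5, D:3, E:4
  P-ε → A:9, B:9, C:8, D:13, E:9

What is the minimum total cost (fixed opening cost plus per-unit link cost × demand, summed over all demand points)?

292

Open {P-α, P-δ}; cheapest assignment that respects the capacities:
  P-α (cap 15, load 13): A, C — cost 7×7 + 6×2 = 61
  P-δ (cap 20, load 20): B, D, E — cost 5×5 + 8×3 + 7×4 = 77
  Shipping 138, fixed 154 → total 292.
  Any other capacity-feasible assignment to {P-α, P-δ} ships for at least 138.
Compare {P-α, P-δ, P-ε}: its best feasible assignment gives total 412.
Compare {P-α, P-β, P-δ}: its best feasible assignment gives total 413.
Every other set of open sites that can feasibly serve all demand totals ≥ 412 even under its best assignment. Minimum: 292.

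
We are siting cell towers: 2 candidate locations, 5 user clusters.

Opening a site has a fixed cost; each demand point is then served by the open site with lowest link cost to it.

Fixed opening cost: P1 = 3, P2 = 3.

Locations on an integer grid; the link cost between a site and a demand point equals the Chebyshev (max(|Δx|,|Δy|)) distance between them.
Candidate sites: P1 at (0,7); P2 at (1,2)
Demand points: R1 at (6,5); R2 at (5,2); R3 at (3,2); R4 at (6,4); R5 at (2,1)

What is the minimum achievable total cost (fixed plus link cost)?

20

Open {P2}: assign each demand point to its cheapest open site.
  R1→P2 5, R2→P2 4, R3→P2 2, R4→P2 5, R5→P2 1
  link cost 17, fixed 3 → total 20.
Compare {P1, P2}: link cost 17 + fixed 6 = 23.
Compare {P1}: link cost 28 + fixed 3 = 31.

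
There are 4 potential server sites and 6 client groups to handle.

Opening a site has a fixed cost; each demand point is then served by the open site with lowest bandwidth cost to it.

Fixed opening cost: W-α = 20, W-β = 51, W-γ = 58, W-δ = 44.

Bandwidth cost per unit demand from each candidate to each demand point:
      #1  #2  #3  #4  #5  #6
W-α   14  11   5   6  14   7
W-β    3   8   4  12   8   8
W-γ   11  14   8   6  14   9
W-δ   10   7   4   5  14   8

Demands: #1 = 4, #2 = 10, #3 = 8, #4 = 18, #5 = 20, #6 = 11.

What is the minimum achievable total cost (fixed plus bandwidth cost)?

540

Open {W-α, W-β}: assign each demand point to its cheapest open site.
  #1→W-β 4×3=12, #2→W-β 10×8=80, #3→W-β 8×4=32, #4→W-α 18×6=108, #5→W-β 20×8=160, #6→W-α 11×7=77
  bandwidth cost 469, fixed 71 → total 540.
Compare {W-β, W-δ}: bandwidth cost 452 + fixed 95 = 547.
Compare {W-α, W-β, W-δ}: bandwidth cost 441 + fixed 115 = 556.
Compare {W-β, W-γ}: bandwidth cost 480 + fixed 109 = 589.
All other subsets cost ≥ 547. Minimum total cost: 540.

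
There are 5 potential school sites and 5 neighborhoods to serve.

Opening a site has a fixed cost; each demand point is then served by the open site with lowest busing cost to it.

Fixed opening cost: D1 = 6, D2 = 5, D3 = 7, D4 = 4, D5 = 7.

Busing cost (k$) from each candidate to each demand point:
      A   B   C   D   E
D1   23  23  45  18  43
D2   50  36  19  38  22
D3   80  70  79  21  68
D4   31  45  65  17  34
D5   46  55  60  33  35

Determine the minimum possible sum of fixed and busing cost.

Open {D1, D2}: assign each demand point to its cheapest open site.
  A→D1 23, B→D1 23, C→D2 19, D→D1 18, E→D2 22
  busing cost 105, fixed 11 → total 116.
Compare {D1, D2, D4}: busing cost 104 + fixed 15 = 119.
Compare {D1, D2, D3}: busing cost 105 + fixed 18 = 123.
Compare {D1, D2, D5}: busing cost 105 + fixed 18 = 123.
All other subsets cost ≥ 119. Minimum total cost: 116.

116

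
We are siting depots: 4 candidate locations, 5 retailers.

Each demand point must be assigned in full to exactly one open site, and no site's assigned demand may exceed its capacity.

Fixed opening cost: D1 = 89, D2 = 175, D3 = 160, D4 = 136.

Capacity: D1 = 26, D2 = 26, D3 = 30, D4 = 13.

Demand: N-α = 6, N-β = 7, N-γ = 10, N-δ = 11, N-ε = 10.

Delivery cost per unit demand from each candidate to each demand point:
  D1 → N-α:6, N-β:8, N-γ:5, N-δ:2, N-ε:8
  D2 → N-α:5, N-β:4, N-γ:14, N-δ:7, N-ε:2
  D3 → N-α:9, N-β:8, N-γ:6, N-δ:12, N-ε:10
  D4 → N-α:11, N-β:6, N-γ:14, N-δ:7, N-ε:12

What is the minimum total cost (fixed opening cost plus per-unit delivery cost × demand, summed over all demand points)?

414

Open {D1, D2}; cheapest assignment that respects the capacities:
  D1 (cap 26, load 21): N-γ, N-δ — cost 10×5 + 11×2 = 72
  D2 (cap 26, load 23): N-α, N-β, N-ε — cost 6×5 + 7×4 + 10×2 = 78
  Shipping 150, fixed 264 → total 414.
  Any other capacity-feasible assignment to {D1, D2} ships for at least 150.
Compare {D1, D3}: its best feasible assignment gives total 521.
Compare {D1, D2, D4}: its best feasible assignment gives total 550.
Every other set of open sites that can feasibly serve all demand totals ≥ 521 even under its best assignment. Minimum: 414.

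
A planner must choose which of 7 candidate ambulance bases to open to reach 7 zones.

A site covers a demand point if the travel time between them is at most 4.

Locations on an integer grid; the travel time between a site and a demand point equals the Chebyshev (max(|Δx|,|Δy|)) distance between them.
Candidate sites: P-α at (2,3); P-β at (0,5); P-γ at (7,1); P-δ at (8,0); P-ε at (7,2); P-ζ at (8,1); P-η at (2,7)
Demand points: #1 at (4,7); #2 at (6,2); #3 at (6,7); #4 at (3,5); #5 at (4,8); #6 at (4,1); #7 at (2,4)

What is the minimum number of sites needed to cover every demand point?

2

Coverage sets (demand points within 4 of each site):
  P-α: {#1, #2, #3, #4, #6, #7}
  P-β: {#1, #4, #5, #6, #7}
  P-γ: {#2, #4, #6}
  P-δ: {#2, #6}
  P-ε: {#2, #4, #6}
  P-ζ: {#2, #6}
  P-η: {#1, #3, #4, #5, #7}
No single site covers all 7 demand points.
But {P-α, P-β} covers everything, so the minimum is 2.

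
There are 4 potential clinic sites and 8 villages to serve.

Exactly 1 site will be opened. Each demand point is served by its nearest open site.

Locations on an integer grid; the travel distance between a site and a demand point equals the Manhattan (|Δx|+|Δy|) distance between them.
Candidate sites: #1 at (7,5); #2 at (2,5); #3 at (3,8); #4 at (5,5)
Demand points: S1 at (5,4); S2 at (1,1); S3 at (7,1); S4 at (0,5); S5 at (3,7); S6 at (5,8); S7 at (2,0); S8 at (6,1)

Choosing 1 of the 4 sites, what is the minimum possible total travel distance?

Open {#4}.
  S1→#4 1, S2→#4 8, S3→#4 6, S4→#4 5, S5→#4 4, S6→#4 3, S7→#4 8, S8→#4 5  ⇒ total 40.
Compare {#2}: total 42.
Compare {#1}: total 50.
No size-1 selection does better; minimum is 40.

40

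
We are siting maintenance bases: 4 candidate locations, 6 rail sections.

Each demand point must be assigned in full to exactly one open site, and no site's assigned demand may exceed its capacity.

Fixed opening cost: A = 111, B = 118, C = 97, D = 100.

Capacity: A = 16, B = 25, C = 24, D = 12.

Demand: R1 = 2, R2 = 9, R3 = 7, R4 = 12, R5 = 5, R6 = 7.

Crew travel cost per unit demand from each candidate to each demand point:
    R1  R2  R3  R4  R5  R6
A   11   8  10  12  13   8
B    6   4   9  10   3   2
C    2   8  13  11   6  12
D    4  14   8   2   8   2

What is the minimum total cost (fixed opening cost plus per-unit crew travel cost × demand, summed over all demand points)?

486

Open {B, C, D}; cheapest assignment that respects the capacities:
  B (cap 25, load 23): R2, R3, R6 — cost 9×4 + 7×9 + 7×2 = 113
  C (cap 24, load 7): R1, R5 — cost 2×2 + 5×6 = 34
  D (cap 12, load 12): R4 — cost 12×2 = 24
  Shipping 171, fixed 315 → total 486.
  Any other capacity-feasible assignment to {B, C, D} ships for at least 171.
Compare {B, C}: its best feasible assignment gives total 494.
Compare {A, B, D}: its best feasible assignment gives total 500.
Every other set of open sites that can feasibly serve all demand totals ≥ 494 even under its best assignment. Minimum: 486.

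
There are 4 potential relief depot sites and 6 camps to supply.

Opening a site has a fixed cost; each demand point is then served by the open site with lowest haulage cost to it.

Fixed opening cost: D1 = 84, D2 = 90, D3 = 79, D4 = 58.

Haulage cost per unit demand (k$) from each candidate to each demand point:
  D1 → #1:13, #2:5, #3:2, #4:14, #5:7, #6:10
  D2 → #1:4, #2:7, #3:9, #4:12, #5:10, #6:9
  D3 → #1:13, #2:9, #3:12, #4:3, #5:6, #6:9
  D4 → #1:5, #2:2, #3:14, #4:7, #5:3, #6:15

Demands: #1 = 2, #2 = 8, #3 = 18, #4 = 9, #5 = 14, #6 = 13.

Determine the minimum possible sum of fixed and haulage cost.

Open {D1, D4}: assign each demand point to its cheapest open site.
  #1→D4 2×5=10, #2→D4 8×2=16, #3→D1 18×2=36, #4→D4 9×7=63, #5→D4 14×3=42, #6→D1 13×10=130
  haulage cost 297, fixed 142 → total 439.
Compare {D1, D3, D4}: haulage cost 248 + fixed 221 = 469.
Compare {D1, D3}: haulage cost 330 + fixed 163 = 493.
Compare {D1, D2, D4}: haulage cost 282 + fixed 232 = 514.
All other subsets cost ≥ 469. Minimum total cost: 439.

439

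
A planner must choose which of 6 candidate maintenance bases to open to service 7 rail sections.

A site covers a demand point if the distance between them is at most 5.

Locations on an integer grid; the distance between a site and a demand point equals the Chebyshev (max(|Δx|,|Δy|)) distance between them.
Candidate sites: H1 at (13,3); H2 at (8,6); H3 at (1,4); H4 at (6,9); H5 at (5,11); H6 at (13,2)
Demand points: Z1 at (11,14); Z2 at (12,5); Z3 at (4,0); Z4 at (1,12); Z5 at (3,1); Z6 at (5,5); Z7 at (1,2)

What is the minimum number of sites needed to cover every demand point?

3

Coverage sets (demand points within 5 of each site):
  H1: {Z2}
  H2: {Z2, Z5, Z6}
  H3: {Z3, Z5, Z6, Z7}
  H4: {Z1, Z4, Z6}
  H5: {Z4}
  H6: {Z2}
No 2 sites suffice: every size-2 union leaves at least one demand point uncovered.
But {H1, H3, H4} covers everything, so the minimum is 3.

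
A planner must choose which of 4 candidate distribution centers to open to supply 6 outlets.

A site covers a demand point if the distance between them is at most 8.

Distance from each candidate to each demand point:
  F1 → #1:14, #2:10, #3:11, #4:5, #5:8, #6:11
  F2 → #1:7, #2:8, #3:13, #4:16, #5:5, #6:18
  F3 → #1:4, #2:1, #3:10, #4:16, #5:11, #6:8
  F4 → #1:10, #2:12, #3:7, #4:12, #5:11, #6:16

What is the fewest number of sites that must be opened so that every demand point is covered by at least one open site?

3

Coverage sets (demand points within 8 of each site):
  F1: {#4, #5}
  F2: {#1, #2, #5}
  F3: {#1, #2, #6}
  F4: {#3}
No 2 sites suffice: every size-2 union leaves at least one demand point uncovered.
But {F1, F3, F4} covers everything, so the minimum is 3.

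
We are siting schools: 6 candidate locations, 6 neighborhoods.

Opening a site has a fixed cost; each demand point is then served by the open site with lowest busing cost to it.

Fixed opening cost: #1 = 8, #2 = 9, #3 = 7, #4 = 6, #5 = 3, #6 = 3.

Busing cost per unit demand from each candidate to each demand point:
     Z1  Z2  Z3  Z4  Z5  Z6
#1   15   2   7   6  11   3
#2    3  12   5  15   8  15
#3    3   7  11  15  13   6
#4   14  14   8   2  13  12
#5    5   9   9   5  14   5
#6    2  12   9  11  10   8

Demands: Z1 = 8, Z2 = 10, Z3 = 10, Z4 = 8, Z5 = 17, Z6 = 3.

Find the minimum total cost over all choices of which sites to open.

Open {#1, #2, #4, #6}: assign each demand point to its cheapest open site.
  Z1→#6 8×2=16, Z2→#1 10×2=20, Z3→#2 10×5=50, Z4→#4 8×2=16, Z5→#2 17×8=136, Z6→#1 3×3=9
  busing cost 247, fixed 26 → total 273.
Compare {#1, #2, #4, #5, #6}: busing cost 247 + fixed 29 = 276.
Compare {#1, #2, #4}: busing cost 255 + fixed 23 = 278.
Compare {#1, #2, #3, #4, #6}: busing cost 247 + fixed 33 = 280.
All other subsets cost ≥ 276. Minimum total cost: 273.

273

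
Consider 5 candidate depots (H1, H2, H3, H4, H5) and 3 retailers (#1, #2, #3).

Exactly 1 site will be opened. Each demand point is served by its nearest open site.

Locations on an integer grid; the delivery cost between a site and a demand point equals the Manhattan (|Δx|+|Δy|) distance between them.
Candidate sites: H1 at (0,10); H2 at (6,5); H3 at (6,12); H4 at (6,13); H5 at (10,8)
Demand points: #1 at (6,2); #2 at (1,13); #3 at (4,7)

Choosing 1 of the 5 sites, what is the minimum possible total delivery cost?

Open {H2}.
  #1→H2 3, #2→H2 13, #3→H2 4  ⇒ total 20.
Compare {H3}: total 23.
Compare {H4}: total 24.
No size-1 selection does better; minimum is 20.

20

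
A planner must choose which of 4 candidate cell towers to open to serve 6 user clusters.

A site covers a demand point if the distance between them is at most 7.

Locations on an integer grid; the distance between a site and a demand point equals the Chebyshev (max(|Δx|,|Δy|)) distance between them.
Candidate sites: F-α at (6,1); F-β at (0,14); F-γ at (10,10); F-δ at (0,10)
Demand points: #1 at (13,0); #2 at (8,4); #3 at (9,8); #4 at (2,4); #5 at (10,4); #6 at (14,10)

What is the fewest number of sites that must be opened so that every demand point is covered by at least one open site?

2

Coverage sets (demand points within 7 of each site):
  F-α: {#1, #2, #3, #4, #5}
  F-β: {}
  F-γ: {#2, #3, #5, #6}
  F-δ: {#4}
No single site covers all 6 demand points.
But {F-α, F-γ} covers everything, so the minimum is 2.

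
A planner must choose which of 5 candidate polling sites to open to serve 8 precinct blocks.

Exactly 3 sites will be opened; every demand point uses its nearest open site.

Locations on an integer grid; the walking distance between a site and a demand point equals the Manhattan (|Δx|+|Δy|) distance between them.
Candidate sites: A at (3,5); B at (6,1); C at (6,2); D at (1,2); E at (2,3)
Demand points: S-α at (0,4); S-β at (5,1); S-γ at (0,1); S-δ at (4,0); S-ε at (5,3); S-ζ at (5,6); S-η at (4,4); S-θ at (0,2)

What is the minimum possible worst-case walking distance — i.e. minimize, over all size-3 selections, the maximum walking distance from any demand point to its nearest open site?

Open {A, B, D}.
  Farthest demand point is S-α at walking distance 3 (to D); all others are ≤ 3.
With {A, B, E} the worst case is 4.
With {A, C, D} the worst case is 4.
No size-3 selection achieves below 3.

3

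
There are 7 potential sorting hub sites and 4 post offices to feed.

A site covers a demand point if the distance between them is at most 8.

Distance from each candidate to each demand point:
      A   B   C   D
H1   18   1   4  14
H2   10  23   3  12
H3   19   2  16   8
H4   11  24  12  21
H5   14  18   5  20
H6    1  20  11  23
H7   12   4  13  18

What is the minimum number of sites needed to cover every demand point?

3

Coverage sets (demand points within 8 of each site):
  H1: {B, C}
  H2: {C}
  H3: {B, D}
  H4: {}
  H5: {C}
  H6: {A}
  H7: {B}
No 2 sites suffice: every size-2 union leaves at least one demand point uncovered.
But {H1, H3, H6} covers everything, so the minimum is 3.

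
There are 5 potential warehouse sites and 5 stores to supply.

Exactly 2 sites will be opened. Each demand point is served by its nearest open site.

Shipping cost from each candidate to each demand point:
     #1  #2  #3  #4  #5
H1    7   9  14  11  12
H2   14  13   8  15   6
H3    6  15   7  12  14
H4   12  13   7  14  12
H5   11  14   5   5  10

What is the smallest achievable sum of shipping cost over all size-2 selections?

36

Open {H1, H5}.
  #1→H1 7, #2→H1 9, #3→H5 5, #4→H5 5, #5→H5 10  ⇒ total 36.
Compare {H2, H5}: total 40.
Compare {H3, H5}: total 40.
No size-2 selection does better; minimum is 36.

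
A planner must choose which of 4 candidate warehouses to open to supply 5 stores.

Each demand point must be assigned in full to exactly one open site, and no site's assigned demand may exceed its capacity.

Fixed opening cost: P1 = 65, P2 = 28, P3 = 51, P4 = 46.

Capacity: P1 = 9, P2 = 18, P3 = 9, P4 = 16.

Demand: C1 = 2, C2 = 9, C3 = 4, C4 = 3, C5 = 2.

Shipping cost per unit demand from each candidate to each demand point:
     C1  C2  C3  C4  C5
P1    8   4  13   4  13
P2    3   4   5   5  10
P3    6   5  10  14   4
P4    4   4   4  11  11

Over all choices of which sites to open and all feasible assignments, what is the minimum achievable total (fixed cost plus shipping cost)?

Open {P2, P3}; cheapest assignment that respects the capacities:
  P2 (cap 18, load 18): C1, C2, C3, C4 — cost 2×3 + 9×4 + 4×5 + 3×5 = 77
  P3 (cap 9, load 2): C5 — cost 2×4 = 8
  Shipping 85, fixed 79 → total 164.
  Any other capacity-feasible assignment to {P2, P3} ships for at least 85.
Compare {P2, P4}: its best feasible assignment gives total 167.
Compare {P1, P2}: its best feasible assignment gives total 187.
Every other set of open sites that can feasibly serve all demand totals ≥ 167 even under its best assignment. Minimum: 164.

164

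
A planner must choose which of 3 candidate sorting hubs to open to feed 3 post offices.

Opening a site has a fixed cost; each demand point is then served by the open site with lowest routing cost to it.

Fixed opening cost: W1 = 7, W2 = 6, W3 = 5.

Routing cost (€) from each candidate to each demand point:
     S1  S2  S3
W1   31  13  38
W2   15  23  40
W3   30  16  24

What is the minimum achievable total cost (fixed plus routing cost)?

Open {W2, W3}: assign each demand point to its cheapest open site.
  S1→W2 15, S2→W3 16, S3→W3 24
  routing cost 55, fixed 11 → total 66.
Compare {W1, W2, W3}: routing cost 52 + fixed 18 = 70.
Compare {W3}: routing cost 70 + fixed 5 = 75.
Compare {W1, W2}: routing cost 66 + fixed 13 = 79.
All other subsets cost ≥ 70. Minimum total cost: 66.

66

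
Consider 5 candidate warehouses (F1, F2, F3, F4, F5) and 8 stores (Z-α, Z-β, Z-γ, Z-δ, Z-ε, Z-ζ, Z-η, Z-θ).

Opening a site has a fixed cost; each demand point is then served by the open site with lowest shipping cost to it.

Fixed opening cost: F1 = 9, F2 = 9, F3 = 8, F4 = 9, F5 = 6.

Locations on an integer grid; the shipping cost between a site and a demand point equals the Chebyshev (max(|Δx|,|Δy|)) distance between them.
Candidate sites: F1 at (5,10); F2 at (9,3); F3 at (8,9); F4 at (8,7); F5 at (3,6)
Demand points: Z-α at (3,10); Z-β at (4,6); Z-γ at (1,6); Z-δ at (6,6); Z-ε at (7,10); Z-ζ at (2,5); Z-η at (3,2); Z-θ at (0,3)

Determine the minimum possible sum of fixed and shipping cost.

Open {F5}: assign each demand point to its cheapest open site.
  Z-α→F5 4, Z-β→F5 1, Z-γ→F5 2, Z-δ→F5 3, Z-ε→F5 4, Z-ζ→F5 1, Z-η→F5 4, Z-θ→F5 3
  shipping cost 22, fixed 6 → total 28.
Compare {F1, F5}: shipping cost 18 + fixed 15 = 33.
Compare {F3, F5}: shipping cost 19 + fixed 14 = 33.
Compare {F4, F5}: shipping cost 20 + fixed 15 = 35.
All other subsets cost ≥ 33. Minimum total cost: 28.

28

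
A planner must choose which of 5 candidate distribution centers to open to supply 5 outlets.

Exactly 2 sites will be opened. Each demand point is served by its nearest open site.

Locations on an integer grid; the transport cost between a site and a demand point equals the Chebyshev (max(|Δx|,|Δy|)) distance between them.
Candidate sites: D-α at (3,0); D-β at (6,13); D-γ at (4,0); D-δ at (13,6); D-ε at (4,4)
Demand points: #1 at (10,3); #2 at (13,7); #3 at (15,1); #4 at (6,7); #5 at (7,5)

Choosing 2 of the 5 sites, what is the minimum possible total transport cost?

15

Open {D-δ, D-ε}.
  #1→D-δ 3, #2→D-δ 1, #3→D-δ 5, #4→D-ε 3, #5→D-ε 3  ⇒ total 15.
Compare {D-α, D-δ}: total 21.
Compare {D-β, D-δ}: total 21.
No size-2 selection does better; minimum is 15.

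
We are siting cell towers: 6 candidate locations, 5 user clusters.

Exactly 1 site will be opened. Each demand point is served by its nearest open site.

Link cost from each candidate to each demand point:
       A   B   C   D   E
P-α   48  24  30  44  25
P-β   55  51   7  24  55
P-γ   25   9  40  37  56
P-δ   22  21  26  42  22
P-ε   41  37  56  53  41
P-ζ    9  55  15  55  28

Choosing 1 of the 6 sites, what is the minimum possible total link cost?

Open {P-δ}.
  A→P-δ 22, B→P-δ 21, C→P-δ 26, D→P-δ 42, E→P-δ 22  ⇒ total 133.
Compare {P-ζ}: total 162.
Compare {P-γ}: total 167.
No size-1 selection does better; minimum is 133.

133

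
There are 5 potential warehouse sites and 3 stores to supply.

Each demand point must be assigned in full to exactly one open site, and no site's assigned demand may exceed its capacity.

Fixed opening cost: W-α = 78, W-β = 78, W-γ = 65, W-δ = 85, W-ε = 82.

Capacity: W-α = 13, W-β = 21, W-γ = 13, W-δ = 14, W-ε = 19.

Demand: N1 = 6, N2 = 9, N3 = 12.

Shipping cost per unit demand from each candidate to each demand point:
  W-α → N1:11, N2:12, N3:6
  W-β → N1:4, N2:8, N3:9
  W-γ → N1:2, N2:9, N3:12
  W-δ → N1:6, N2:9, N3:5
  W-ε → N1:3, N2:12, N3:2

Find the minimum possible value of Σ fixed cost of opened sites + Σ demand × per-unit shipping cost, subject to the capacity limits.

270

Open {W-γ, W-ε}; cheapest assignment that respects the capacities:
  W-γ (cap 13, load 9): N2 — cost 9×9 = 81
  W-ε (cap 19, load 18): N1, N3 — cost 6×3 + 12×2 = 42
  Shipping 123, fixed 147 → total 270.
  Any other capacity-feasible assignment to {W-γ, W-ε} ships for at least 123.
Compare {W-β, W-ε}: its best feasible assignment gives total 274.
Compare {W-δ, W-ε}: its best feasible assignment gives total 290.
Every other set of open sites that can feasibly serve all demand totals ≥ 274 even under its best assignment. Minimum: 270.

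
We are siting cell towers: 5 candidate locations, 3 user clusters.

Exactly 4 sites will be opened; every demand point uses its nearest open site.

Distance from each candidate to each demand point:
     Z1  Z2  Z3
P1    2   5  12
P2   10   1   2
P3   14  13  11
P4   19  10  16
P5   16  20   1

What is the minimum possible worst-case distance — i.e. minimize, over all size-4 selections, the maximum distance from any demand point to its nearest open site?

2

Open {P1, P2, P3, P4}.
  Farthest demand point is Z1 at distance 2 (to P1); all others are ≤ 2.
With {P1, P2, P3, P5} the worst case is 2.
With {P1, P2, P4, P5} the worst case is 2.
No size-4 selection achieves below 2.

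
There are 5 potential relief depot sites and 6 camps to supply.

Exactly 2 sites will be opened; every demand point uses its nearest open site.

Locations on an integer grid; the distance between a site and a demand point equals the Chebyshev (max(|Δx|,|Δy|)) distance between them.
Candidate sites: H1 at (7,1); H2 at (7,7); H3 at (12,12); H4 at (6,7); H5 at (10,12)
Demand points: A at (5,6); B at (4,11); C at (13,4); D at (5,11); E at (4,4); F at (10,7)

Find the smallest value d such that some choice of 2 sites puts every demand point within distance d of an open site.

Open {H1, H2}.
  Farthest demand point is C at distance 6 (to H1); all others are ≤ 6.
With {H1, H4} the worst case is 6.
With {H1, H5} the worst case is 6.
No size-2 selection achieves below 6.

6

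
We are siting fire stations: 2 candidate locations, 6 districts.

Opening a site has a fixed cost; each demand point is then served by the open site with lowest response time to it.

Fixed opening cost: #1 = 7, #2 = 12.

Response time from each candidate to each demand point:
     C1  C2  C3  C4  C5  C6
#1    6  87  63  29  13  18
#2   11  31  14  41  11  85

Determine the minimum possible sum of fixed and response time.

Open {#1, #2}: assign each demand point to its cheapest open site.
  C1→#1 6, C2→#2 31, C3→#2 14, C4→#1 29, C5→#2 11, C6→#1 18
  response time 109, fixed 19 → total 128.
Compare {#2}: response time 193 + fixed 12 = 205.
Compare {#1}: response time 216 + fixed 7 = 223.

128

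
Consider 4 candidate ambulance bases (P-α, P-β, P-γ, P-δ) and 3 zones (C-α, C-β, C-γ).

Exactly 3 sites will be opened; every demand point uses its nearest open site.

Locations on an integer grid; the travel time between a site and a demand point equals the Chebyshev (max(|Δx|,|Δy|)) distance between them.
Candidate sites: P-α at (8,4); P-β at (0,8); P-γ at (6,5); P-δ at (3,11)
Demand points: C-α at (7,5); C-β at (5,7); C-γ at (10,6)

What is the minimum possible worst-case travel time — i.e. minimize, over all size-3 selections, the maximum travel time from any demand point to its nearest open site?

2

Open {P-α, P-β, P-γ}.
  Farthest demand point is C-β at travel time 2 (to P-γ); all others are ≤ 2.
With {P-α, P-γ, P-δ} the worst case is 2.
With {P-α, P-β, P-δ} the worst case is 3.
No size-3 selection achieves below 2.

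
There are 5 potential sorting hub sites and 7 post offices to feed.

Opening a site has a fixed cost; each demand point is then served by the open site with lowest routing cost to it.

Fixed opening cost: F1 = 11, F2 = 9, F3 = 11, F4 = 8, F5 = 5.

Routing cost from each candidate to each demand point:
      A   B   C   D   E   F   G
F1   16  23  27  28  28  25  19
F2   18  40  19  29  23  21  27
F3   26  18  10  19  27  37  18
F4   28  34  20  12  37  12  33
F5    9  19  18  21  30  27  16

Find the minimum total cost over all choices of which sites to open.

128

Open {F3, F4, F5}: assign each demand point to its cheapest open site.
  A→F5 9, B→F3 18, C→F3 10, D→F4 12, E→F3 27, F→F4 12, G→F5 16
  routing cost 104, fixed 24 → total 128.
Compare {F4, F5}: routing cost 116 + fixed 13 = 129.
Compare {F2, F4, F5}: routing cost 109 + fixed 22 = 131.
Compare {F2, F3, F4, F5}: routing cost 100 + fixed 33 = 133.
All other subsets cost ≥ 129. Minimum total cost: 128.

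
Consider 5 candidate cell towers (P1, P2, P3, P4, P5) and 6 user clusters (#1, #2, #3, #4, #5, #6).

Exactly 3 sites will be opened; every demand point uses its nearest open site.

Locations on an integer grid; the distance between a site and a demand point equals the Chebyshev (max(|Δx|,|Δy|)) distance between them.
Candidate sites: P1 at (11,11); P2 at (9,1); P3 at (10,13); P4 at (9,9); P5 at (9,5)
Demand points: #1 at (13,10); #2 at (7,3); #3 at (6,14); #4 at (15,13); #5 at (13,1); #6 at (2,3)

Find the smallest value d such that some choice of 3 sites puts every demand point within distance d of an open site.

Open {P1, P2, P3}.
  Farthest demand point is #6 at distance 7 (to P2); all others are ≤ 7.
With {P1, P2, P4} the worst case is 7.
With {P1, P2, P5} the worst case is 7.
No size-3 selection achieves below 7.

7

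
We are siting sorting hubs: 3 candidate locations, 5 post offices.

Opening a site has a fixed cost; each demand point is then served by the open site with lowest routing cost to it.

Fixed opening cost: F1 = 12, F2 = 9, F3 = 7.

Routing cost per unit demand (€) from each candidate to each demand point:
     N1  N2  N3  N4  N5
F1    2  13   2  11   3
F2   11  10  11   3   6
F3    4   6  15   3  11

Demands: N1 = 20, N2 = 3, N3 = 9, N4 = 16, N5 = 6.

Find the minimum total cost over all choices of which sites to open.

161

Open {F1, F3}: assign each demand point to its cheapest open site.
  N1→F1 20×2=40, N2→F3 3×6=18, N3→F1 9×2=18, N4→F3 16×3=48, N5→F1 6×3=18
  routing cost 142, fixed 19 → total 161.
Compare {F1, F2, F3}: routing cost 142 + fixed 28 = 170.
Compare {F1, F2}: routing cost 154 + fixed 21 = 175.
Compare {F2, F3}: routing cost 281 + fixed 16 = 297.
All other subsets cost ≥ 170. Minimum total cost: 161.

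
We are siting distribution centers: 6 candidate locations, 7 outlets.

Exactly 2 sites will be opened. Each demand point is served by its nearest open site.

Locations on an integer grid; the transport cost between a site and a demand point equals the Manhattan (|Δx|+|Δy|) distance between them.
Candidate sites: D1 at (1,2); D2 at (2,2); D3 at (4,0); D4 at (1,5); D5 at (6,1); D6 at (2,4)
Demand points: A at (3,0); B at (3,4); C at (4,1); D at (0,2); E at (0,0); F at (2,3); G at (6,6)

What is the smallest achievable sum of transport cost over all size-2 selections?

Open {D3, D6}.
  A→D3 1, B→D6 1, C→D3 1, D→D6 4, E→D3 4, F→D6 1, G→D6 6  ⇒ total 18.
Compare {D1, D3}: total 20.
Compare {D1, D6}: total 20.
No size-2 selection does better; minimum is 18.

18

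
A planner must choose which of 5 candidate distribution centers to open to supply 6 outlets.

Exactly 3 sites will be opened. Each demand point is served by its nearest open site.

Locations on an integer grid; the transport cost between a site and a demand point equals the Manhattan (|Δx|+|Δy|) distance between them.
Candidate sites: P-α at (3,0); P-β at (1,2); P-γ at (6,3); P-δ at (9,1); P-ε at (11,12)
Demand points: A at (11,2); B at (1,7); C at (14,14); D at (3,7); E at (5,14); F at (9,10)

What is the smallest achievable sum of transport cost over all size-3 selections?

Open {P-β, P-δ, P-ε}.
  A→P-δ 3, B→P-β 5, C→P-ε 5, D→P-β 7, E→P-ε 8, F→P-ε 4  ⇒ total 32.
Compare {P-β, P-γ, P-ε}: total 35.
Compare {P-α, P-δ, P-ε}: total 36.
No size-3 selection does better; minimum is 32.

32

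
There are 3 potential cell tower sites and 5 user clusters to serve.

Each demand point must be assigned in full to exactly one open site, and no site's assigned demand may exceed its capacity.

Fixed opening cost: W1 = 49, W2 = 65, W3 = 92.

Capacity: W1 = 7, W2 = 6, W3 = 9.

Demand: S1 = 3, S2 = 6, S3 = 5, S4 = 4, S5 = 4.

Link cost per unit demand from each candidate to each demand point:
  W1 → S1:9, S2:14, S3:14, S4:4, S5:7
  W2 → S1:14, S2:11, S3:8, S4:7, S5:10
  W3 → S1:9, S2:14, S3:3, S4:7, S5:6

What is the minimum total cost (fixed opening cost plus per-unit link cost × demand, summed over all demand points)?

354

Open {W1, W2, W3}; cheapest assignment that respects the capacities:
  W1 (cap 7, load 7): S1, S4 — cost 3×9 + 4×4 = 43
  W2 (cap 6, load 6): S2 — cost 6×11 = 66
  W3 (cap 9, load 9): S3, S5 — cost 5×3 + 4×6 = 39
  Shipping 148, fixed 206 → total 354.
  Any other capacity-feasible assignment to {W1, W2, W3} ships for at least 148.
Total demand is 22 and no other set of sites has combined capacity ≥ 22, so {W1, W2, W3} is the only feasible choice of open sites. Minimum: 354.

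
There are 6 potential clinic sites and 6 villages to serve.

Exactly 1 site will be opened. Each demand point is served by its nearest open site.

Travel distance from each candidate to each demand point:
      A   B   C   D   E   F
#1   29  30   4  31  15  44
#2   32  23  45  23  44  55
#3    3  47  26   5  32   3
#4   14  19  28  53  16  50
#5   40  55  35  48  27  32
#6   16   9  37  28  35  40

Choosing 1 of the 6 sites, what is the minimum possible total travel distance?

116

Open {#3}.
  A→#3 3, B→#3 47, C→#3 26, D→#3 5, E→#3 32, F→#3 3  ⇒ total 116.
Compare {#1}: total 153.
Compare {#6}: total 165.
No size-1 selection does better; minimum is 116.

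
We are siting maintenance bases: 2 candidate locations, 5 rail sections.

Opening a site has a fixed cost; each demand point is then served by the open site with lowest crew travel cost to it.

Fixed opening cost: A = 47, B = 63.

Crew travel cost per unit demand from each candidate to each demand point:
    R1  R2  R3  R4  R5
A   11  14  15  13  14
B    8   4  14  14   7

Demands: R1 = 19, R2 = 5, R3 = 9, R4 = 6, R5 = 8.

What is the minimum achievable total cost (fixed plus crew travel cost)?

Open {B}: assign each demand point to its cheapest open site.
  R1→B 19×8=152, R2→B 5×4=20, R3→B 9×14=126, R4→B 6×14=84, R5→B 8×7=56
  crew travel cost 438, fixed 63 → total 501.
Compare {A, B}: crew travel cost 432 + fixed 110 = 542.
Compare {A}: crew travel cost 604 + fixed 47 = 651.

501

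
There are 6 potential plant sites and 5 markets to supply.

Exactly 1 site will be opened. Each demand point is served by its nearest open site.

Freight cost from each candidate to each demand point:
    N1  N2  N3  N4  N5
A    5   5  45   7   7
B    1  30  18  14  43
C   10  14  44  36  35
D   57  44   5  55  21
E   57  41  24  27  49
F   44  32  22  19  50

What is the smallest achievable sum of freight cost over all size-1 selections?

Open {A}.
  N1→A 5, N2→A 5, N3→A 45, N4→A 7, N5→A 7  ⇒ total 69.
Compare {B}: total 106.
Compare {C}: total 139.
No size-1 selection does better; minimum is 69.

69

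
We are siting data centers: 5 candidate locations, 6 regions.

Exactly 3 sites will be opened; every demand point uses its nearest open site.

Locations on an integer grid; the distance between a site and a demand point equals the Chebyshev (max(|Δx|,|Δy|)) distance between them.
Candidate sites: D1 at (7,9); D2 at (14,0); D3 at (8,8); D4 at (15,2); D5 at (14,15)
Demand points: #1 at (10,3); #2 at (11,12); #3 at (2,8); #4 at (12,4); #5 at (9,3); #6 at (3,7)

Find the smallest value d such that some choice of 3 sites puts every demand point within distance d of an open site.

Open {D1, D2, D3}.
  Farthest demand point is #3 at distance 5 (to D1); all others are ≤ 5.
With {D1, D2, D4} the worst case is 5.
With {D1, D2, D5} the worst case is 5.
No size-3 selection achieves below 5.

5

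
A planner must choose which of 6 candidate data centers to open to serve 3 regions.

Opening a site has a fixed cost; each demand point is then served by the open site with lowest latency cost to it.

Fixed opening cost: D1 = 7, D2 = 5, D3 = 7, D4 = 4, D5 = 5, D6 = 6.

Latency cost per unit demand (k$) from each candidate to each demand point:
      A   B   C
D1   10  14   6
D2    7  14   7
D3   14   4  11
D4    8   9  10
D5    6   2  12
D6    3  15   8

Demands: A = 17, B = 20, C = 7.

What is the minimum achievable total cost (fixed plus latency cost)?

151

Open {D1, D5, D6}: assign each demand point to its cheapest open site.
  A→D6 17×3=51, B→D5 20×2=40, C→D1 7×6=42
  latency cost 133, fixed 18 → total 151.
Compare {D1, D4, D5, D6}: latency cost 133 + fixed 22 = 155.
Compare {D2, D5, D6}: latency cost 140 + fixed 16 = 156.
Compare {D1, D2, D5, D6}: latency cost 133 + fixed 23 = 156.
All other subsets cost ≥ 155. Minimum total cost: 151.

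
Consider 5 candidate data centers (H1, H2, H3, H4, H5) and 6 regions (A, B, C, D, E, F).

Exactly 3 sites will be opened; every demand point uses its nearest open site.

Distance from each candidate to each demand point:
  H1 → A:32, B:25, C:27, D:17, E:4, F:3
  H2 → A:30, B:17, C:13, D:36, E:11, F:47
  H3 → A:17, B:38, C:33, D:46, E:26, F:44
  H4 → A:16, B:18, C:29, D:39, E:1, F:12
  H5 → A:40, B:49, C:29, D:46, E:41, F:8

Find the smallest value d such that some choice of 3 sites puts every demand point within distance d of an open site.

17

Open {H1, H2, H3}.
  Farthest demand point is A at distance 17 (to H3); all others are ≤ 17.
With {H1, H2, H4} the worst case is 17.
With {H1, H3, H4} the worst case is 27.
No size-3 selection achieves below 17.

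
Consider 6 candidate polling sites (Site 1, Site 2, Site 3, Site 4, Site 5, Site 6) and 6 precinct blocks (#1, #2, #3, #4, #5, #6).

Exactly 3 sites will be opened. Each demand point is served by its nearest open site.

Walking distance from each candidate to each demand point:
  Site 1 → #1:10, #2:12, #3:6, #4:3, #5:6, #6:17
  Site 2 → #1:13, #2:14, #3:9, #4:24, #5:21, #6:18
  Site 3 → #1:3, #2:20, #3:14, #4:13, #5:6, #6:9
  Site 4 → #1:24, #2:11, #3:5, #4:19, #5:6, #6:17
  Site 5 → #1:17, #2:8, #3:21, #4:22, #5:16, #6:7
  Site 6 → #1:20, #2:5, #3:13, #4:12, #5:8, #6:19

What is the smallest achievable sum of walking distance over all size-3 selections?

Open {Site 1, Site 3, Site 6}.
  #1→Site 3 3, #2→Site 6 5, #3→Site 1 6, #4→Site 1 3, #5→Site 1 6, #6→Site 3 9  ⇒ total 32.
Compare {Site 1, Site 3, Site 5}: total 33.
Compare {Site 1, Site 3, Site 4}: total 37.
No size-3 selection does better; minimum is 32.

32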